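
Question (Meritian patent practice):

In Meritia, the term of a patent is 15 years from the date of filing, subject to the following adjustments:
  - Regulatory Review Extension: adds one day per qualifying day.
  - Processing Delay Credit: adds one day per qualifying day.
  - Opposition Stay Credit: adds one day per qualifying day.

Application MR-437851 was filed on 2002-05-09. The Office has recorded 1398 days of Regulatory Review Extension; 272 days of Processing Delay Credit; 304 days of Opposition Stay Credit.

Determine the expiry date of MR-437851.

2022-10-04

Base term: filing date + 15 years → 9 May 2017.
Regulatory Review Extension: +1398 days → 7 March 2021.
Processing Delay Credit: +272 days → 4 December 2021.
Opposition Stay Credit: +304 days → 4 October 2022.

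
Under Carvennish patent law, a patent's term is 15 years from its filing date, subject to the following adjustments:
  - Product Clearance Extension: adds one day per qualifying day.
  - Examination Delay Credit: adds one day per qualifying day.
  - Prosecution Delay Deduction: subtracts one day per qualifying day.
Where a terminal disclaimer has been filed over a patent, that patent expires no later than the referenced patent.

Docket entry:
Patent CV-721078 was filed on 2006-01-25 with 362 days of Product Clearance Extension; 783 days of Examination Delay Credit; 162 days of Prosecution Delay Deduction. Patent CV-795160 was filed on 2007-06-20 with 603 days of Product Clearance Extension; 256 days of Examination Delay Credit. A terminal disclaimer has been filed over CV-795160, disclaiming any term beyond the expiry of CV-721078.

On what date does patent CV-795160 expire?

October 5, 2023

Natural term of CV-795160:
  Base: filing + 15 years → 20 June 2022.
  Product Clearance Extension: +603 days → 13 February 2024.
  Examination Delay Credit: +256 days → 26 October 2024.
Expiry of referenced patent CV-721078:
  Base: filing + 15 years → 25 January 2021.
  Product Clearance Extension: +362 days → 22 January 2022.
  Examination Delay Credit: +783 days → 15 March 2024.
  Prosecution Delay Deduction: −162 days → 5 October 2023.
Terminal disclaimer: CV-795160 expires on the earlier of 26 October 2024 and 5 October 2023.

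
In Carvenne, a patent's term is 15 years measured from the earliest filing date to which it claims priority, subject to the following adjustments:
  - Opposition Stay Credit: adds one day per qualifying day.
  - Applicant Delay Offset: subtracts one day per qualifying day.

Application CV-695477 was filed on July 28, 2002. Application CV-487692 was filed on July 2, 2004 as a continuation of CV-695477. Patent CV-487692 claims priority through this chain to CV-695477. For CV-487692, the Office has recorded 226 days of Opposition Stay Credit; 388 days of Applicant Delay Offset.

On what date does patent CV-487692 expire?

February 16, 2017

Earliest priority filing: 28 July 2002.
Base term: 28 July 2002 + 15 years → 28 July 2017.
Opposition Stay Credit: +226 days → 11 March 2018.
Applicant Delay Offset: −388 days → 16 February 2017.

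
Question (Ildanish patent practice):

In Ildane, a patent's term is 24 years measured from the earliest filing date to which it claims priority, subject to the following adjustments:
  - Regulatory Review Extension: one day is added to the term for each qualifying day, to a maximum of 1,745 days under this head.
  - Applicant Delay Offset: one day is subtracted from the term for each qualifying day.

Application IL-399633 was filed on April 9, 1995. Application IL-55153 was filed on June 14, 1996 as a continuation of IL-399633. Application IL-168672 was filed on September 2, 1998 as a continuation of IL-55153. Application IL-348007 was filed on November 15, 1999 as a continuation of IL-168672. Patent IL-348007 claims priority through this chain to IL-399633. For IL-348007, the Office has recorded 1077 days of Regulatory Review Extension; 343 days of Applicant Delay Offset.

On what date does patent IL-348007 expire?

Earliest priority filing: 9 April 1995.
Base term: 9 April 1995 + 24 years → 9 April 2019.
Regulatory Review Extension: 1077 days (within the 1745-day cap) → +1077 days → 21 March 2022.
Applicant Delay Offset: −343 days → 12 April 2021.

2021-04-12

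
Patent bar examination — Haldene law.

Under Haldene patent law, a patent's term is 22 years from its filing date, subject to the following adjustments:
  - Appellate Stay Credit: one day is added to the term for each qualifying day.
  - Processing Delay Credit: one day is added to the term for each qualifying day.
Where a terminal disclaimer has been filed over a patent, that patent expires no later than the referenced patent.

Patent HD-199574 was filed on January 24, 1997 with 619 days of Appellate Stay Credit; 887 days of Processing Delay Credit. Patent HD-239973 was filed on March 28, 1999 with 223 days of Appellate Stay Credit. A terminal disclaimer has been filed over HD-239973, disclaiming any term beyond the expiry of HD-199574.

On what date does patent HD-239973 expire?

Natural term of HD-239973:
  Base: filing + 22 years → 28 March 2021.
  Appellate Stay Credit: +223 days → 6 November 2021.
Expiry of referenced patent HD-199574:
  Base: filing + 22 years → 24 January 2019.
  Appellate Stay Credit: +619 days → 4 October 2020.
  Processing Delay Credit: +887 days → 10 March 2023.
Terminal disclaimer: HD-239973 expires on the earlier of 6 November 2021 and 10 March 2023.

November 6, 2021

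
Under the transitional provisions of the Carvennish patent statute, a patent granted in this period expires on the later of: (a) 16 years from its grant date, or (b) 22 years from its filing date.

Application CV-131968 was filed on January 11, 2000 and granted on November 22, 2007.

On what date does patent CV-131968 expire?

2023-11-22

(a) grant + 16 years → 22 November 2023.
(b) filing + 22 years → 11 January 2022.
Later of the two: 22 November 2023.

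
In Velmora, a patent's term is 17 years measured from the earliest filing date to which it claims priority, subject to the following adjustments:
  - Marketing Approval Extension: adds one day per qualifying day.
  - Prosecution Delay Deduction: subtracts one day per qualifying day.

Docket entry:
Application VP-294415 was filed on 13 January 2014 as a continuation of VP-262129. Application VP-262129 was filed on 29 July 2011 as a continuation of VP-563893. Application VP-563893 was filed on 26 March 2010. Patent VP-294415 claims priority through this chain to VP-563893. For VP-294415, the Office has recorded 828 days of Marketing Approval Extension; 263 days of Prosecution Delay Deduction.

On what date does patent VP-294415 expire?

Earliest priority filing: 26 March 2010.
Base term: 26 March 2010 + 17 years → 26 March 2027.
Marketing Approval Extension: +828 days → 1 July 2029.
Prosecution Delay Deduction: −263 days → 11 October 2028.

2028-10-11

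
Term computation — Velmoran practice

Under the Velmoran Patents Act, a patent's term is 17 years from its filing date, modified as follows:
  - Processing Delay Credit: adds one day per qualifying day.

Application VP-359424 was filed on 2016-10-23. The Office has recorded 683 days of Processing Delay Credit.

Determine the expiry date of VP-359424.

September 6, 2035

Base term: filing date + 17 years → 23 October 2033.
Processing Delay Credit: +683 days → 6 September 2035.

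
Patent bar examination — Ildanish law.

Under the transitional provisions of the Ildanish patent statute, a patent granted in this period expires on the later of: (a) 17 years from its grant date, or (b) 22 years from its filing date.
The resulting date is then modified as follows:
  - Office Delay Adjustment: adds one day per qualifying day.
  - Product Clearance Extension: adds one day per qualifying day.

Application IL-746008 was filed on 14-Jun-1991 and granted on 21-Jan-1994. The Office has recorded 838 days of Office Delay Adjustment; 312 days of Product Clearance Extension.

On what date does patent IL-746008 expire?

August 7, 2016

(a) grant + 17 years → 21 January 2011.
(b) filing + 22 years → 14 June 2013.
Later of the two: 14 June 2013.
Office Delay Adjustment: +838 days → 30 September 2015.
Product Clearance Extension: +312 days → 7 August 2016.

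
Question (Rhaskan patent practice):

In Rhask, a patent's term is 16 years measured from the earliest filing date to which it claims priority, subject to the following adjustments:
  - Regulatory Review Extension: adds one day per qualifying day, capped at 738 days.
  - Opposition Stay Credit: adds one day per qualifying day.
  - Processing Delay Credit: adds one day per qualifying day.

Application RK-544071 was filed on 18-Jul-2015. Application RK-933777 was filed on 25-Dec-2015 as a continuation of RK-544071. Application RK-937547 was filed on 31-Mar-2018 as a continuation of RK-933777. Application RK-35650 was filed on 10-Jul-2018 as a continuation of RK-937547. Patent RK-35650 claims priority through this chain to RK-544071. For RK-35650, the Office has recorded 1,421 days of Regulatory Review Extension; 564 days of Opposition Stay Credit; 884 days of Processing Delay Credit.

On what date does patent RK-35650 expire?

July 12, 2037

Earliest priority filing: 18 July 2015.
Base term: 18 July 2015 + 16 years → 18 July 2031.
Regulatory Review Extension: 1421 days claimed exceeds the 738-day cap, so +738 days → 25 July 2033.
Opposition Stay Credit: +564 days → 9 February 2035.
Processing Delay Credit: +884 days → 12 July 2037.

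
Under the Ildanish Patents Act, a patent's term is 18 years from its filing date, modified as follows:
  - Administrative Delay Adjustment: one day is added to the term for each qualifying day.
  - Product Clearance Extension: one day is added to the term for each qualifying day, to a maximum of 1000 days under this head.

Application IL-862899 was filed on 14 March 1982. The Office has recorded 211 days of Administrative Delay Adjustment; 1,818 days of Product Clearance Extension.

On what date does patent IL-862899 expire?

2003-07-08

Base term: filing date + 18 years → 14 March 2000.
Administrative Delay Adjustment: +211 days → 11 October 2000.
Product Clearance Extension: 1818 days claimed exceeds the 1000-day cap, so +1000 days → 8 July 2003.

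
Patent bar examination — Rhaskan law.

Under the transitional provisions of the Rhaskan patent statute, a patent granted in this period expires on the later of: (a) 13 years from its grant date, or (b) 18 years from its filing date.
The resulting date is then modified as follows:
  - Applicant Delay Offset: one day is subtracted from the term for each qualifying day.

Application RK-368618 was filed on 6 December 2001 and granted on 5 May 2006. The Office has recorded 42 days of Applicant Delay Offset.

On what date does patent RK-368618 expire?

(a) grant + 13 years → 5 May 2019.
(b) filing + 18 years → 6 December 2019.
Later of the two: 6 December 2019.
Applicant Delay Offset: −42 days → 25 October 2019.

October 25, 2019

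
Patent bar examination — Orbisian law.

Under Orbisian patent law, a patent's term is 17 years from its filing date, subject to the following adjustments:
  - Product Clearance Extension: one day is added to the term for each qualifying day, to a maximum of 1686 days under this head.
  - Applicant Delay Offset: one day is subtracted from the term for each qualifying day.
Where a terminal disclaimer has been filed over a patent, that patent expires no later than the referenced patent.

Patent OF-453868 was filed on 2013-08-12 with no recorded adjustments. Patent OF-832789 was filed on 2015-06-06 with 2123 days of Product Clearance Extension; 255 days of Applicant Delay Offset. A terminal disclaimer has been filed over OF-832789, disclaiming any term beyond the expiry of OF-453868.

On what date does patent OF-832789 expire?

August 12, 2030

Natural term of OF-832789:
  Base: filing + 17 years → 6 June 2032.
  Product Clearance Extension: 2123 days claimed exceeds the 1686-day cap, so +1686 days → 17 January 2037.
  Applicant Delay Offset: −255 days → 7 May 2036.
Expiry of referenced patent OF-453868:
  Base: filing + 17 years → 12 August 2030.
Terminal disclaimer: OF-832789 expires on the earlier of 7 May 2036 and 12 August 2030.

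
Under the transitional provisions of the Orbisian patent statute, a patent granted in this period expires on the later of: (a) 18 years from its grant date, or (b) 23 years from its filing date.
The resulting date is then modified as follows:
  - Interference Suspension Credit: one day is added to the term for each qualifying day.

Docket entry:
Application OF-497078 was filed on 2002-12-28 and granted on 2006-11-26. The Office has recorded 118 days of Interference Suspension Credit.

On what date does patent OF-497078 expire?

(a) grant + 18 years → 26 November 2024.
(b) filing + 23 years → 28 December 2025.
Later of the two: 28 December 2025.
Interference Suspension Credit: +118 days → 25 April 2026.

2026-04-25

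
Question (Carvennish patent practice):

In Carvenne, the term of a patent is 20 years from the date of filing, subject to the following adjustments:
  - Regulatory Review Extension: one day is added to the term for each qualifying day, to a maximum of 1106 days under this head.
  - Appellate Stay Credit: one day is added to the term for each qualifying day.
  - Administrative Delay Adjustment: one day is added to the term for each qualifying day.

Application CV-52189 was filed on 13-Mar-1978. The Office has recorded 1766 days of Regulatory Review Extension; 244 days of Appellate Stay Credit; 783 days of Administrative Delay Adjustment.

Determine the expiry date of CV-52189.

January 14, 2004

Base term: filing date + 20 years → 13 March 1998.
Regulatory Review Extension: 1766 days claimed exceeds the 1106-day cap, so +1106 days → 23 March 2001.
Appellate Stay Credit: +244 days → 22 November 2001.
Administrative Delay Adjustment: +783 days → 14 January 2004.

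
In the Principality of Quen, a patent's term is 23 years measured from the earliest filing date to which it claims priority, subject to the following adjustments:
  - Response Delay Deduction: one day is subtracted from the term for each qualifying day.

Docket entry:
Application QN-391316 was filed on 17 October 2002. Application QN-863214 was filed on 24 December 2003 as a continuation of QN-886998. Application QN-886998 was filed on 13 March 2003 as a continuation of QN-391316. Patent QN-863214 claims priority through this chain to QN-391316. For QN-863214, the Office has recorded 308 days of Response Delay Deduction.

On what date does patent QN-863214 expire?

Earliest priority filing: 17 October 2002.
Base term: 17 October 2002 + 23 years → 17 October 2025.
Response Delay Deduction: −308 days → 13 December 2024.

December 13, 2024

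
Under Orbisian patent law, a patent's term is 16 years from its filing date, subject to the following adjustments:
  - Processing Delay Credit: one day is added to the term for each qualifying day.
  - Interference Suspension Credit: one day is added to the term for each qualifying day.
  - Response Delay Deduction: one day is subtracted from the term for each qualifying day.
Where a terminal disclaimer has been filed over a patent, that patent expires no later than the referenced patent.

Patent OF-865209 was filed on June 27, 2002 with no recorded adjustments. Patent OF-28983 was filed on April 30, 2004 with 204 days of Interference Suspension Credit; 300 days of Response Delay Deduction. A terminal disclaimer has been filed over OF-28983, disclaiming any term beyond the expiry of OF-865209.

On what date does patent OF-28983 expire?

June 27, 2018

Natural term of OF-28983:
  Base: filing + 16 years → 30 April 2020.
  Interference Suspension Credit: +204 days → 20 November 2020.
  Response Delay Deduction: −300 days → 25 January 2020.
Expiry of referenced patent OF-865209:
  Base: filing + 16 years → 27 June 2018.
Terminal disclaimer: OF-28983 expires on the earlier of 25 January 2020 and 27 June 2018.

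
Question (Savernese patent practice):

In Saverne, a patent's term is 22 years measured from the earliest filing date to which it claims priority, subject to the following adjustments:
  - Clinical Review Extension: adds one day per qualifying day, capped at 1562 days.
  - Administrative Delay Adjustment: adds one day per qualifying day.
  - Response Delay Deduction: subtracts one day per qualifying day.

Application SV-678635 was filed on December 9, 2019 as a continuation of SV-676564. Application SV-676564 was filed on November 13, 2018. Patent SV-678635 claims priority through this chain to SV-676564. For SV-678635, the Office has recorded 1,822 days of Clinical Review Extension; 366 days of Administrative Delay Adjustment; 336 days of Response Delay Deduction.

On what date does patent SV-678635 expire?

March 24, 2045

Earliest priority filing: 13 November 2018.
Base term: 13 November 2018 + 22 years → 13 November 2040.
Clinical Review Extension: 1822 days claimed exceeds the 1562-day cap, so +1562 days → 22 February 2045.
Administrative Delay Adjustment: +366 days → 23 February 2046.
Response Delay Deduction: −336 days → 24 March 2045.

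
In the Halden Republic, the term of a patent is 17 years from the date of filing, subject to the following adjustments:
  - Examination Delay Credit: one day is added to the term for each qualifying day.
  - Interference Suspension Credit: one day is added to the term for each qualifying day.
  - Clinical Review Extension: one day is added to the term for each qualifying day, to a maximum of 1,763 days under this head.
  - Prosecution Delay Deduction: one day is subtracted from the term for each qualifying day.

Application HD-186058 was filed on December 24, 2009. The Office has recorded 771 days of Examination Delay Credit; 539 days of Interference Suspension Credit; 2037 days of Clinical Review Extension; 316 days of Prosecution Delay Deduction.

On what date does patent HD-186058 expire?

Base term: filing date + 17 years → 24 December 2026.
Examination Delay Credit: +771 days → 2 February 2029.
Interference Suspension Credit: +539 days → 26 July 2030.
Clinical Review Extension: 2037 days claimed exceeds the 1763-day cap, so +1763 days → 24 May 2035.
Prosecution Delay Deduction: −316 days → 12 July 2034.

2034-07-12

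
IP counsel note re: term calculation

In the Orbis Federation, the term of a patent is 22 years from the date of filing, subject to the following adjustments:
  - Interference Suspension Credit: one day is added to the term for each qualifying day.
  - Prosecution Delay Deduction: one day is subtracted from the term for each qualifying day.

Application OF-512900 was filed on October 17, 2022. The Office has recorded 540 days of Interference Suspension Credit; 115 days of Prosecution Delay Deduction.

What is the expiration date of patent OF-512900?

December 16, 2045

Base term: filing date + 22 years → 17 October 2044.
Interference Suspension Credit: +540 days → 10 April 2046.
Prosecution Delay Deduction: −115 days → 16 December 2045.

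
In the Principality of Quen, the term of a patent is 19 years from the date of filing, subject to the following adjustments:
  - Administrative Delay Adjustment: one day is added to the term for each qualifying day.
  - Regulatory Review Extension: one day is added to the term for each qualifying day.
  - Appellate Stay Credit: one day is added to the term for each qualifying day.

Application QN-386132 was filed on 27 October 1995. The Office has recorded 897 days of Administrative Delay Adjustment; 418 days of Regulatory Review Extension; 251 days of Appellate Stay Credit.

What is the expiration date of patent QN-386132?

2019-02-09

Base term: filing date + 19 years → 27 October 2014.
Administrative Delay Adjustment: +897 days → 11 April 2017.
Regulatory Review Extension: +418 days → 3 June 2018.
Appellate Stay Credit: +251 days → 9 February 2019.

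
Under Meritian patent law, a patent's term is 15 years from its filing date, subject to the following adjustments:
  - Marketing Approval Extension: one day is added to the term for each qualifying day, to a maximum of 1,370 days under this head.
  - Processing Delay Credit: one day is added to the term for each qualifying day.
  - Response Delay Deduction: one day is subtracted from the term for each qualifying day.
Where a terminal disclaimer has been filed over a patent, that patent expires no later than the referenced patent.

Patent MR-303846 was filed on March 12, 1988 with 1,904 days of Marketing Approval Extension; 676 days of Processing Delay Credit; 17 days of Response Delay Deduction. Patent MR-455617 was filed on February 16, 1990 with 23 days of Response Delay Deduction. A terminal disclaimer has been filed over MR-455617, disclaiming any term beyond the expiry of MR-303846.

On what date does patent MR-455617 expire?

2005-01-24

Natural term of MR-455617:
  Base: filing + 15 years → 16 February 2005.
  Response Delay Deduction: −23 days → 24 January 2005.
Expiry of referenced patent MR-303846:
  Base: filing + 15 years → 12 March 2003.
  Marketing Approval Extension: 1904 days claimed exceeds the 1370-day cap, so +1370 days → 11 December 2006.
  Processing Delay Credit: +676 days → 17 October 2008.
  Response Delay Deduction: −17 days → 30 September 2008.
Terminal disclaimer: MR-455617 expires on the earlier of 24 January 2005 and 30 September 2008.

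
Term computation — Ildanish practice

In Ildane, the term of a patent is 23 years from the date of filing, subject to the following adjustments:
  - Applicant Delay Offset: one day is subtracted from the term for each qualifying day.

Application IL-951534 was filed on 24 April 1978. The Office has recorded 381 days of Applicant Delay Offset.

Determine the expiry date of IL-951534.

Base term: filing date + 23 years → 24 April 2001.
Applicant Delay Offset: −381 days → 8 April 2000.

April 8, 2000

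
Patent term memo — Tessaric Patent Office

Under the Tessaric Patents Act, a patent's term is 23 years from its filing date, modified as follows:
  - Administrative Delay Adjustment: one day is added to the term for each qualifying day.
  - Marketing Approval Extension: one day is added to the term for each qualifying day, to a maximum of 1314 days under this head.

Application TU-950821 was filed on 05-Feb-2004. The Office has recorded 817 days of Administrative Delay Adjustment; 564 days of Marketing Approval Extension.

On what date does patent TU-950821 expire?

2030-11-17

Base term: filing date + 23 years → 5 February 2027.
Administrative Delay Adjustment: +817 days → 2 May 2029.
Marketing Approval Extension: 564 days (within the 1314-day cap) → +564 days → 17 November 2030.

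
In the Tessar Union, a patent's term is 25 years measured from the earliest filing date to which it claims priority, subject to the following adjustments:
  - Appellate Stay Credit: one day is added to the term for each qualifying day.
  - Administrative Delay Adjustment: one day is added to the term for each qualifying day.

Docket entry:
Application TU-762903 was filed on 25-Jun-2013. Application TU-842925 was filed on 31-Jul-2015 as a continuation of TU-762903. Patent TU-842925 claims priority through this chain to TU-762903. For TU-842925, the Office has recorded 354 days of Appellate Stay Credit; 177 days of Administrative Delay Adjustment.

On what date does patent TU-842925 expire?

Earliest priority filing: 25 June 2013.
Base term: 25 June 2013 + 25 years → 25 June 2038.
Appellate Stay Credit: +354 days → 14 June 2039.
Administrative Delay Adjustment: +177 days → 8 December 2039.

December 8, 2039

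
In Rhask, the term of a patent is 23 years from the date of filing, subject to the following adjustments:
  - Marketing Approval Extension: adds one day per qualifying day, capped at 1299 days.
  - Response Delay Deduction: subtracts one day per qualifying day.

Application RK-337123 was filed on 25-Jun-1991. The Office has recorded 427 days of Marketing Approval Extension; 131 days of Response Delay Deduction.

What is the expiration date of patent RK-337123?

Base term: filing date + 23 years → 25 June 2014.
Marketing Approval Extension: 427 days (within the 1299-day cap) → +427 days → 26 August 2015.
Response Delay Deduction: −131 days → 17 April 2015.

2015-04-17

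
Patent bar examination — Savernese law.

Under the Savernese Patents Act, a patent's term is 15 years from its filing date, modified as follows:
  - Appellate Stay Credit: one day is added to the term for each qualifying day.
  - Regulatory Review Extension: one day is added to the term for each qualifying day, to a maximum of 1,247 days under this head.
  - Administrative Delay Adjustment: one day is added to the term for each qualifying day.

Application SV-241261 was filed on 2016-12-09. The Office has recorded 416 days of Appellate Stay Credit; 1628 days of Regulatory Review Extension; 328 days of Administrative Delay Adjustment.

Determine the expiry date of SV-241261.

Base term: filing date + 15 years → 9 December 2031.
Appellate Stay Credit: +416 days → 28 January 2033.
Regulatory Review Extension: 1628 days claimed exceeds the 1247-day cap, so +1247 days → 28 June 2036.
Administrative Delay Adjustment: +328 days → 22 May 2037.

2037-05-22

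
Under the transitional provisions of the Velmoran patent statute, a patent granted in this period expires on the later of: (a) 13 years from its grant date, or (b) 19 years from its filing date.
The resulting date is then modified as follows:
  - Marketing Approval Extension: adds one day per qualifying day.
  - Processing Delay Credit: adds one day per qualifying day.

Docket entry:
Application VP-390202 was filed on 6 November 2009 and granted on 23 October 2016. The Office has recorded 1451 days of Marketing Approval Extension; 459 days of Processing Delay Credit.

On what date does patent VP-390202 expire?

(a) grant + 13 years → 23 October 2029.
(b) filing + 19 years → 6 November 2028.
Later of the two: 23 October 2029.
Marketing Approval Extension: +1451 days → 13 October 2033.
Processing Delay Credit: +459 days → 15 January 2035.

January 15, 2035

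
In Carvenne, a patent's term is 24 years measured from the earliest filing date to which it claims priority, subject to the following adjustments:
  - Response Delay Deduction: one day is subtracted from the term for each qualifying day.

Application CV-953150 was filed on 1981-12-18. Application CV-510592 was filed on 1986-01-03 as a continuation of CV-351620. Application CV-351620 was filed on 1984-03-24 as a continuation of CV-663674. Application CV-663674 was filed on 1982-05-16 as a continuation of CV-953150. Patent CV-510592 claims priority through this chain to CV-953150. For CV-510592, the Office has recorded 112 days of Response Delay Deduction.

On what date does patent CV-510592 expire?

Earliest priority filing: 18 December 1981.
Base term: 18 December 1981 + 24 years → 18 December 2005.
Response Delay Deduction: −112 days → 28 August 2005.

2005-08-28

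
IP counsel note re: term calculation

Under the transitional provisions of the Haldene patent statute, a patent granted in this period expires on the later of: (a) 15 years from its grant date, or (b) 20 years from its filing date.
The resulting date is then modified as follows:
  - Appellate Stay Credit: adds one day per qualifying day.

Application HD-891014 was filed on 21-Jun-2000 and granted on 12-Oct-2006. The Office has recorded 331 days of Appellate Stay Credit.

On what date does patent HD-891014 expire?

September 8, 2022

(a) grant + 15 years → 12 October 2021.
(b) filing + 20 years → 21 June 2020.
Later of the two: 12 October 2021.
Appellate Stay Credit: +331 days → 8 September 2022.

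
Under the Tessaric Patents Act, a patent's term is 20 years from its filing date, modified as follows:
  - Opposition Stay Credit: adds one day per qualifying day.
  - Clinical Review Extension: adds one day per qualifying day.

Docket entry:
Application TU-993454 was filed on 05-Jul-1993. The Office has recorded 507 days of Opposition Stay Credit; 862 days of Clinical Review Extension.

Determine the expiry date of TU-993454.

April 4, 2017

Base term: filing date + 20 years → 5 July 2013.
Opposition Stay Credit: +507 days → 24 November 2014.
Clinical Review Extension: +862 days → 4 April 2017.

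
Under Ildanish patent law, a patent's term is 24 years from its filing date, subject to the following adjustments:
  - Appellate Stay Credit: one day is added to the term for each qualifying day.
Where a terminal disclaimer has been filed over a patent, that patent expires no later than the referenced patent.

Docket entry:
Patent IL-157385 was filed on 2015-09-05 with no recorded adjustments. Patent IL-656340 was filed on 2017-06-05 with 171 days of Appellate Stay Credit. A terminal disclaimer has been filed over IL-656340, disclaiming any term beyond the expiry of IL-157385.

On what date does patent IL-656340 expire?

September 5, 2039

Natural term of IL-656340:
  Base: filing + 24 years → 5 June 2041.
  Appellate Stay Credit: +171 days → 23 November 2041.
Expiry of referenced patent IL-157385:
  Base: filing + 24 years → 5 September 2039.
Terminal disclaimer: IL-656340 expires on the earlier of 23 November 2041 and 5 September 2039.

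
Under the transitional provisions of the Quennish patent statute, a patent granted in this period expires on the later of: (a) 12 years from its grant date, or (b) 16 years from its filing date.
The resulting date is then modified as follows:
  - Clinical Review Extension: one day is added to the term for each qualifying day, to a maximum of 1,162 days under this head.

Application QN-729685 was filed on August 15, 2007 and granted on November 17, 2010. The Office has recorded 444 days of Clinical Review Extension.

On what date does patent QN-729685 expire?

November 1, 2024

(a) grant + 12 years → 17 November 2022.
(b) filing + 16 years → 15 August 2023.
Later of the two: 15 August 2023.
Clinical Review Extension: 444 days (within the 1162-day cap) → +444 days → 1 November 2024.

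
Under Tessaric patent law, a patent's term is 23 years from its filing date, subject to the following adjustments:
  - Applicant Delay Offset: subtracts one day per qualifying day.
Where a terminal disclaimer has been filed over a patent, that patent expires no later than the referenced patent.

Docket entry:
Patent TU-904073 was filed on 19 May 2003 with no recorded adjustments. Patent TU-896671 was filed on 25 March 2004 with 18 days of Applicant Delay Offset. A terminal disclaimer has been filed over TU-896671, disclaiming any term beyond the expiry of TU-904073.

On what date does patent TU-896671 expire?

Natural term of TU-896671:
  Base: filing + 23 years → 25 March 2027.
  Applicant Delay Offset: −18 days → 7 March 2027.
Expiry of referenced patent TU-904073:
  Base: filing + 23 years → 19 May 2026.
Terminal disclaimer: TU-896671 expires on the earlier of 7 March 2027 and 19 May 2026.

2026-05-19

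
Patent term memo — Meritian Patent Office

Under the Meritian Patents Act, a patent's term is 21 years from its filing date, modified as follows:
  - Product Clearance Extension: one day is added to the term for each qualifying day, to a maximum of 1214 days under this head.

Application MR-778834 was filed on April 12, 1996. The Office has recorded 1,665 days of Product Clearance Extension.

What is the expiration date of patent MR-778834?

2020-08-08

Base term: filing date + 21 years → 12 April 2017.
Product Clearance Extension: 1665 days claimed exceeds the 1214-day cap, so +1214 days → 8 August 2020.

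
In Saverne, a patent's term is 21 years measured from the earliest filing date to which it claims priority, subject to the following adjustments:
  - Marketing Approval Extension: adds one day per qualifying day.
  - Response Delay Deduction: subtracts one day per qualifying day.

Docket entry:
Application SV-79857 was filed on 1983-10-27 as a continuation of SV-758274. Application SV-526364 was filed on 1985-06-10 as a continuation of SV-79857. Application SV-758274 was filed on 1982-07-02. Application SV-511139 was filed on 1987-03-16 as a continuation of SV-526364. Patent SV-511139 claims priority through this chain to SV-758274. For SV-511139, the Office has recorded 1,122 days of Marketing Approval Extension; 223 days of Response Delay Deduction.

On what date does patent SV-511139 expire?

Earliest priority filing: 2 July 1982.
Base term: 2 July 1982 + 21 years → 2 July 2003.
Marketing Approval Extension: +1122 days → 28 July 2006.
Response Delay Deduction: −223 days → 17 December 2005.

December 17, 2005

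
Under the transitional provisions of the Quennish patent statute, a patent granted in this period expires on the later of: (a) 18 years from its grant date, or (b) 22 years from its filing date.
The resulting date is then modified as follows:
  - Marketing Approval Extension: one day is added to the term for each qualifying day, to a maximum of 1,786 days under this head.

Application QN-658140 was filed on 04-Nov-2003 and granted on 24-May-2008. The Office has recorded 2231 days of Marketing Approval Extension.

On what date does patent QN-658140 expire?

(a) grant + 18 years → 24 May 2026.
(b) filing + 22 years → 4 November 2025.
Later of the two: 24 May 2026.
Marketing Approval Extension: 2231 days claimed exceeds the 1786-day cap, so +1786 days → 14 April 2031.

2031-04-14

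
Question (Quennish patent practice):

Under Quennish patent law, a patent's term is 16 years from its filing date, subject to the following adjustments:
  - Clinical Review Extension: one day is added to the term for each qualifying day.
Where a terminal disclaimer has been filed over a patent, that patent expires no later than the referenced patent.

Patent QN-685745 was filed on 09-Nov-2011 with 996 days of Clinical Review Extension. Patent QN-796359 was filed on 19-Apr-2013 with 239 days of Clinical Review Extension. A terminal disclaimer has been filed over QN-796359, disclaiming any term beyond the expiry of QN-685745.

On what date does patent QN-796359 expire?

Natural term of QN-796359:
  Base: filing + 16 years → 19 April 2029.
  Clinical Review Extension: +239 days → 14 December 2029.
Expiry of referenced patent QN-685745:
  Base: filing + 16 years → 9 November 2027.
  Clinical Review Extension: +996 days → 1 August 2030.
Terminal disclaimer: QN-796359 expires on the earlier of 14 December 2029 and 1 August 2030.

2029-12-14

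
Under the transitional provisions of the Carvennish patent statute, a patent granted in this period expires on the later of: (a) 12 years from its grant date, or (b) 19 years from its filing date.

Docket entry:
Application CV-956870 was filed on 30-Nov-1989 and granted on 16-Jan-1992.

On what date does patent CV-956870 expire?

November 30, 2008

(a) grant + 12 years → 16 January 2004.
(b) filing + 19 years → 30 November 2008.
Later of the two: 30 November 2008.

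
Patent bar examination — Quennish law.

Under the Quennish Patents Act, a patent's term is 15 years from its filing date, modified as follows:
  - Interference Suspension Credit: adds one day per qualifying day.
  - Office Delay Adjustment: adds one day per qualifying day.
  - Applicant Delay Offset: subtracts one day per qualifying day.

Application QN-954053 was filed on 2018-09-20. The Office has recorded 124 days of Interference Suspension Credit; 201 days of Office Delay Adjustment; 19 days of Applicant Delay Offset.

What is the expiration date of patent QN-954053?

2034-07-23

Base term: filing date + 15 years → 20 September 2033.
Interference Suspension Credit: +124 days → 22 January 2034.
Office Delay Adjustment: +201 days → 11 August 2034.
Applicant Delay Offset: −19 days → 23 July 2034.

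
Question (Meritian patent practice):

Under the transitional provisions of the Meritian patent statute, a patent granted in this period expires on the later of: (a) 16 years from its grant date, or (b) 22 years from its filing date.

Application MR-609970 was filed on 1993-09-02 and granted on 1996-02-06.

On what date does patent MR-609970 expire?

(a) grant + 16 years → 6 February 2012.
(b) filing + 22 years → 2 September 2015.
Later of the two: 2 September 2015.

2015-09-02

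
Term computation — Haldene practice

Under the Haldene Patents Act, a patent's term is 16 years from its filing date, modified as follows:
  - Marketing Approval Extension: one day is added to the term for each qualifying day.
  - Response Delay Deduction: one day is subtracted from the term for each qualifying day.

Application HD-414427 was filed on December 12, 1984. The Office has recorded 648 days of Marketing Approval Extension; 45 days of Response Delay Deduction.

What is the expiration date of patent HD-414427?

August 7, 2002

Base term: filing date + 16 years → 12 December 2000.
Marketing Approval Extension: +648 days → 21 September 2002.
Response Delay Deduction: −45 days → 7 August 2002.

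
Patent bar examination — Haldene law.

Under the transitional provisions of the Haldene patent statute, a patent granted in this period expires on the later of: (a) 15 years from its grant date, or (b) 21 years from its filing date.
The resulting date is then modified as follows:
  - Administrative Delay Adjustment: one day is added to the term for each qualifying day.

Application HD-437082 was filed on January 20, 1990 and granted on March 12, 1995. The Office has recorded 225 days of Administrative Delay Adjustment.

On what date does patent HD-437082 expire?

2011-09-02

(a) grant + 15 years → 12 March 2010.
(b) filing + 21 years → 20 January 2011.
Later of the two: 20 January 2011.
Administrative Delay Adjustment: +225 days → 2 September 2011.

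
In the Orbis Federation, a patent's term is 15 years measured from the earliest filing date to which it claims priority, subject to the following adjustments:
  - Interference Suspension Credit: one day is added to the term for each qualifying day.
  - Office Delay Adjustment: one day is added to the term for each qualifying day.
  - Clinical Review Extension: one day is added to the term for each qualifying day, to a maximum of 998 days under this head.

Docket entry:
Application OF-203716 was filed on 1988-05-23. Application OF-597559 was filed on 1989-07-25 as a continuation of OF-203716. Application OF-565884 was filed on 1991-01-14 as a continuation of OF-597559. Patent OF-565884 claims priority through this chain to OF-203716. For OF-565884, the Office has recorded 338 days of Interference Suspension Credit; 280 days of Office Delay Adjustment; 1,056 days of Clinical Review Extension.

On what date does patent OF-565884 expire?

October 25, 2007

Earliest priority filing: 23 May 1988.
Base term: 23 May 1988 + 15 years → 23 May 2003.
Interference Suspension Credit: +338 days → 25 April 2004.
Office Delay Adjustment: +280 days → 30 January 2005.
Clinical Review Extension: 1056 days claimed exceeds the 998-day cap, so +998 days → 25 October 2007.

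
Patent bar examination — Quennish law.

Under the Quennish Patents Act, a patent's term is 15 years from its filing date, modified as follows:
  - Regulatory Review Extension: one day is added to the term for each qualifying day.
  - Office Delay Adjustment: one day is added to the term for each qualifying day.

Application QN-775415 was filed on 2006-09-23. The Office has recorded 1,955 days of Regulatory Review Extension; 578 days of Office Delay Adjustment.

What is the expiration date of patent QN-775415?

Base term: filing date + 15 years → 23 September 2021.
Regulatory Review Extension: +1955 days → 30 January 2027.
Office Delay Adjustment: +578 days → 30 August 2028.

August 30, 2028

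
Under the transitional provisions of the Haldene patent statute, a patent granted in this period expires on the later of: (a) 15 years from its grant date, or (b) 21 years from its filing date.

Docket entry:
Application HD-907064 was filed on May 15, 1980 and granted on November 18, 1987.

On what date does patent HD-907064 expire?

(a) grant + 15 years → 18 November 2002.
(b) filing + 21 years → 15 May 2001.
Later of the two: 18 November 2002.

November 18, 2002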